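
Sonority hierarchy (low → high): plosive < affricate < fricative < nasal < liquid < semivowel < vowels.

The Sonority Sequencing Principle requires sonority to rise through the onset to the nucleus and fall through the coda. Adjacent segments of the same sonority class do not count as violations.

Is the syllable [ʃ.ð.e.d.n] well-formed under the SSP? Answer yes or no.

Onset: /ʃ/ is a fricative (sonority 3), /ð/ is a fricative (sonority 3); then the nucleus /e/ (sonority 7).
Onset profile 3-3-7 — rises to the nucleus.
Coda: /d/ is a plosive (sonority 1), /n/ is a nasal (sonority 4).
Coda profile 7-1-4 — does not fall throughout.

no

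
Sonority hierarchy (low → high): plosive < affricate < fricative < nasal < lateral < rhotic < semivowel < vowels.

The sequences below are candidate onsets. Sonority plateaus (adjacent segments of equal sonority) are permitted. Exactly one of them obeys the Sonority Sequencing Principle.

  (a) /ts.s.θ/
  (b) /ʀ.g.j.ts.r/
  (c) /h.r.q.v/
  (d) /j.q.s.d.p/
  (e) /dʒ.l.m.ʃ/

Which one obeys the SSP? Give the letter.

(a) sonority 2-3-3: well-formed.
(b) sonority 6-1-7-2-6: ill-formed.
(c) sonority 3-6-1-3: ill-formed.
(d) sonority 7-1-3-1-1: ill-formed.
(e) sonority 2-5-4-3: ill-formed.

a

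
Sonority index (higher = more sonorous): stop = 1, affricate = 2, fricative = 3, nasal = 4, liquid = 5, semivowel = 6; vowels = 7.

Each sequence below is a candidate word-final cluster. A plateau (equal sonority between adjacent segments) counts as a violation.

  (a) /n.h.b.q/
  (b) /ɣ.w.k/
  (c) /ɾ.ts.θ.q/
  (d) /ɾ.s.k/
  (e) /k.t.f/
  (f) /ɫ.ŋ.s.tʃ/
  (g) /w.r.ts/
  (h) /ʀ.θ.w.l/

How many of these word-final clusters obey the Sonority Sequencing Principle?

3

(a) sonority 4-3-1-1: ill-formed.
(b) sonority 3-6-1: ill-formed.
(c) sonority 5-2-3-1: ill-formed.
(d) sonority 5-3-1: well-formed.
(e) sonority 1-1-3: ill-formed.
(f) sonority 5-4-3-2: well-formed.
(g) sonority 6-5-2: well-formed.
(h) sonority 5-3-6-5: ill-formed.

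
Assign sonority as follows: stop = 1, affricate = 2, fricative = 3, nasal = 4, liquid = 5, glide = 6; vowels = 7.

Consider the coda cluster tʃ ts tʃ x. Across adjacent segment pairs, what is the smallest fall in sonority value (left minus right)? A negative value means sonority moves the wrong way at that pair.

-1

/tʃ/ — affricate, sonority 2.
/ts/ — affricate, sonority 2.
/tʃ/ — affricate, sonority 2.
/x/ — fricative, sonority 3.
/tʃ/→/ts/: change +0.
/ts/→/tʃ/: change +0.
/tʃ/→/x/: change -1.
Minimum = -1.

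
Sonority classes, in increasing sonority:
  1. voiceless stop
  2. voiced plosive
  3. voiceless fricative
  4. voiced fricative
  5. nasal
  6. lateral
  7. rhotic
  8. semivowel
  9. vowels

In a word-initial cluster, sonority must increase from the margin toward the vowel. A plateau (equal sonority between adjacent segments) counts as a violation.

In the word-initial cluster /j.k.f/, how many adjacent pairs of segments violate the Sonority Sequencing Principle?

1

/j/: semivowel = 8.
/k/: voiceless stop = 1.
/f/: voiceless fricative = 3.
/j/→/k/: 8→1 (does not rise) — violation.
/k/→/f/: 1→3 (rises) — ok.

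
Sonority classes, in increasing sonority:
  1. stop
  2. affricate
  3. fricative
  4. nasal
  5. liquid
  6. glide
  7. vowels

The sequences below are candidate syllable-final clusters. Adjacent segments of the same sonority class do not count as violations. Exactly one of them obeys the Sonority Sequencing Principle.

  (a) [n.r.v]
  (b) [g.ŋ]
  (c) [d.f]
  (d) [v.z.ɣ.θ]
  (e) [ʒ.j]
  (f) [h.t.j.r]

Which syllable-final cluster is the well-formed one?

(a) 4-5-3 → violates
(b) 1-4 → violates
(c) 1-3 → violates
(d) 3-3-3-3 → obeys
(e) 3-6 → violates
(f) 3-1-6-5 → violates

d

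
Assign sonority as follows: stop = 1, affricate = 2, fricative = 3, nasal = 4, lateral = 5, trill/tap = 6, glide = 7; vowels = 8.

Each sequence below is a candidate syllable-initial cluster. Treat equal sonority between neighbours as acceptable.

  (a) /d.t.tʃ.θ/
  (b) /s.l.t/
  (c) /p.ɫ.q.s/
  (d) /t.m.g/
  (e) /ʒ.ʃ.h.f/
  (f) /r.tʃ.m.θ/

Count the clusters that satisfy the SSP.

(a) 1-1-2-3 → obeys
(b) 3-5-1 → violates
(c) 1-5-1-3 → violates
(d) 1-4-1 → violates
(e) 3-3-3-3 → obeys
(f) 6-2-4-3 → violates

2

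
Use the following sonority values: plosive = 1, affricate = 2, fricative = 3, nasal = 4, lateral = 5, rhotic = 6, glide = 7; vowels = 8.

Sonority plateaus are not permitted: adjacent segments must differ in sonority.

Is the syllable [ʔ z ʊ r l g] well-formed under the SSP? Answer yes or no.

Onset: /ʔ/ is a plosive (sonority 1), /z/ is a fricative (sonority 3); then the nucleus /ʊ/ (sonority 8).
Onset profile 1-3-8 — rises to the nucleus.
Coda: /r/ is a rhotic (sonority 6), /l/ is a lateral (sonority 5), /g/ is a plosive (sonority 1).
Coda profile 8-6-5-1 — falls from the nucleus.

yes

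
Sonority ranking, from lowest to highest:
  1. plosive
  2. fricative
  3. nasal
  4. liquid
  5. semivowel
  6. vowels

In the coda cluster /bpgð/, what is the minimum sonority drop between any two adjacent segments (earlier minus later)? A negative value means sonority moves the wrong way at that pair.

/b/ is a plosive (sonority 1).
/p/ is a plosive (sonority 1).
/g/ is a plosive (sonority 1).
/ð/ is a fricative (sonority 2).
/b/→/p/: change +0.
/p/→/g/: change +0.
/g/→/ð/: change -1.
Minimum = -1.

-1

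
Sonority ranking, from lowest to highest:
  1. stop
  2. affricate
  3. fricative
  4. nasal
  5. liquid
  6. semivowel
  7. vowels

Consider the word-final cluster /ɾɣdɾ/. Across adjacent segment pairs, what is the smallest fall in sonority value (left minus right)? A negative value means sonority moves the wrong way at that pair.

/ɾ/ — liquid, sonority 5.
/ɣ/ — fricative, sonority 3.
/d/ — stop, sonority 1.
/ɾ/ — liquid, sonority 5.
/ɾ/→/ɣ/: change +2.
/ɣ/→/d/: change +2.
/d/→/ɾ/: change -4.
Minimum = -4.

-4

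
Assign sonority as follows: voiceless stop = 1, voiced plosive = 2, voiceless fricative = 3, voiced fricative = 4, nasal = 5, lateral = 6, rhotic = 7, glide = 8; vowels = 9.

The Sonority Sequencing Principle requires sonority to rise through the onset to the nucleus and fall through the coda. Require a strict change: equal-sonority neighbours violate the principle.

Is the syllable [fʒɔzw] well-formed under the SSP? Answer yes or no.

no

Onset: /f/ is a voiceless fricative (sonority 3), /ʒ/ is a voiced fricative (sonority 4); then the nucleus /ɔ/ (sonority 9).
Onset profile 3-4-9 — rises to the nucleus.
Coda: /z/ is a voiced fricative (sonority 4), /w/ is a glide (sonority 8).
Coda profile 9-4-8 — does not strictly fall throughout.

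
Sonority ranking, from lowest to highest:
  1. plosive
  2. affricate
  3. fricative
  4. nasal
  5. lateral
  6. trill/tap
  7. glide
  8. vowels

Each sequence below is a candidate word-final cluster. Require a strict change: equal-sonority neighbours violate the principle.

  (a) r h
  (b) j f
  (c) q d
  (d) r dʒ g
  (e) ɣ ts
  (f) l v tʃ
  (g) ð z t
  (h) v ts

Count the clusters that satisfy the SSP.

6

(a) sonority 6-3: well-formed.
(b) sonority 7-3: well-formed.
(c) sonority 1-1: ill-formed.
(d) sonority 6-2-1: well-formed.
(e) sonority 3-2: well-formed.
(f) sonority 5-3-2: well-formed.
(g) sonority 3-3-1: ill-formed.
(h) sonority 3-2: well-formed.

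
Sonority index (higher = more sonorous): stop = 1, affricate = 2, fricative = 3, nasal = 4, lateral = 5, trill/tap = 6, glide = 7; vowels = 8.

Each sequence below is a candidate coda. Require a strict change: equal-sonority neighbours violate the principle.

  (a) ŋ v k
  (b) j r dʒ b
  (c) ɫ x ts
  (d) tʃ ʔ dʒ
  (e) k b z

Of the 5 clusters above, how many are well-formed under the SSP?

3

(a) ŋ v k: profile 4-3-1 — obeys.
(b) j r dʒ b: profile 7-6-2-1 — obeys.
(c) ɫ x ts: profile 5-3-2 — obeys.
(d) tʃ ʔ dʒ: profile 2-1-2 — violates.
(e) k b z: profile 1-1-3 — violates.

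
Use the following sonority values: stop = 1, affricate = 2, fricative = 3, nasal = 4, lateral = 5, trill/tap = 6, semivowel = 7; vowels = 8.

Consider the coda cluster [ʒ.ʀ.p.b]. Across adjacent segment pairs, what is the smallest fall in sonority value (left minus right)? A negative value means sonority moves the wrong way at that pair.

/ʒ/ is a fricative (sonority 3).
/ʀ/ is a trill/tap (sonority 6).
/p/ is a stop (sonority 1).
/b/ is a stop (sonority 1).
/ʒ/→/ʀ/: change -3.
/ʀ/→/p/: change +5.
/p/→/b/: change +0.
Minimum = -3.

-3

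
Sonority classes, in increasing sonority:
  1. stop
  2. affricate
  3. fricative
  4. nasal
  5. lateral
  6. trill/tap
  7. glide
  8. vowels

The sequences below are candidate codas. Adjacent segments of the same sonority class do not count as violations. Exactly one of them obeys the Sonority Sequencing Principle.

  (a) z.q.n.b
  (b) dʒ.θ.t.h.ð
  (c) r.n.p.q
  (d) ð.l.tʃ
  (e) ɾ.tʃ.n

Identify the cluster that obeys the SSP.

(a) sonority 3-1-4-1: ill-formed.
(b) sonority 2-3-1-3-3: ill-formed.
(c) sonority 6-4-1-1: well-formed.
(d) sonority 3-5-2: ill-formed.
(e) sonority 6-2-4: ill-formed.

c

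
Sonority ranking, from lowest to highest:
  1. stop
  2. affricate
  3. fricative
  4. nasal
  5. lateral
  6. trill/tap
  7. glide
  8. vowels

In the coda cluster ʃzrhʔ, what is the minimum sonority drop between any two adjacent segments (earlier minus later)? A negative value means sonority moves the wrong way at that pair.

/ʃ/ is a fricative (sonority 3).
/z/ is a fricative (sonority 3).
/r/ is a trill/tap (sonority 6).
/h/ is a fricative (sonority 3).
/ʔ/ is a stop (sonority 1).
/ʃ/→/z/: change +0.
/z/→/r/: change -3.
/r/→/h/: change +3.
/h/→/ʔ/: change +2.
Minimum = -3.

-3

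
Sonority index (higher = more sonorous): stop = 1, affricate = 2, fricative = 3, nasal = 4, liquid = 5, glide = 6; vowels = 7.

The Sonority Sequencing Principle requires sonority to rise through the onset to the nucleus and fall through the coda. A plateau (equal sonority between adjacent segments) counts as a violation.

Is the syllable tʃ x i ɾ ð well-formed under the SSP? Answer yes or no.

Onset: /tʃ/ is an affricate (sonority 2), /x/ is a fricative (sonority 3); then the nucleus /i/ (sonority 7).
Onset profile 2-3-7 — rises to the nucleus.
Coda: /ɾ/ is a liquid (sonority 5), /ð/ is a fricative (sonority 3).
Coda profile 7-5-3 — falls from the nucleus.

yes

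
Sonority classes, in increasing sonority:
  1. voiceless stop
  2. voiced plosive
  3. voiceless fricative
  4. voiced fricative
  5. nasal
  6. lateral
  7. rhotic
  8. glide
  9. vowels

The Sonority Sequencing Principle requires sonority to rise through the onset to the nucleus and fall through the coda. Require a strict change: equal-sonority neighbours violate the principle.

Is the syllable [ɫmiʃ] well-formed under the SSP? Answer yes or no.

no

Onset: /ɫ/ is a lateral (sonority 6), /m/ is a nasal (sonority 5); then the nucleus /i/ (sonority 9).
Onset profile 6-5-9 — does not strictly rise throughout.
Coda: /ʃ/ is a voiceless fricative (sonority 3).
Coda profile 9-3 — falls from the nucleus.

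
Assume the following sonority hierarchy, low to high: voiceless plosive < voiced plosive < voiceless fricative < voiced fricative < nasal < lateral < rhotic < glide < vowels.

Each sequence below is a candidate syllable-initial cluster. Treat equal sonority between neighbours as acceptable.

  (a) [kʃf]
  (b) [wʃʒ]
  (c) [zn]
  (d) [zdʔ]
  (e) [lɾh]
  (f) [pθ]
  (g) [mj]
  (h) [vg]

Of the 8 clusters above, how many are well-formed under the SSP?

(a) sonority 1-3-3: well-formed.
(b) sonority 8-3-4: ill-formed.
(c) sonority 4-5: well-formed.
(d) sonority 4-2-1: ill-formed.
(e) sonority 6-7-3: ill-formed.
(f) sonority 1-3: well-formed.
(g) sonority 5-8: well-formed.
(h) sonority 4-2: ill-formed.

4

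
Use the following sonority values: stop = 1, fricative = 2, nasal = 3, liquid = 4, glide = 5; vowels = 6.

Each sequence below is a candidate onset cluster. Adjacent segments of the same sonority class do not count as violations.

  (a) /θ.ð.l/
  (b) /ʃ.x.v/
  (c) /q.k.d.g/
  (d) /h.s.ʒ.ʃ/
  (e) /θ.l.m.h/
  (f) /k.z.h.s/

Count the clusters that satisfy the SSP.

5

(a) /θ.ð.l/: profile 2-2-4 — obeys.
(b) /ʃ.x.v/: profile 2-2-2 — obeys.
(c) /q.k.d.g/: profile 1-1-1-1 — obeys.
(d) /h.s.ʒ.ʃ/: profile 2-2-2-2 — obeys.
(e) /θ.l.m.h/: profile 2-4-3-2 — violates.
(f) /k.z.h.s/: profile 1-2-2-2 — obeys.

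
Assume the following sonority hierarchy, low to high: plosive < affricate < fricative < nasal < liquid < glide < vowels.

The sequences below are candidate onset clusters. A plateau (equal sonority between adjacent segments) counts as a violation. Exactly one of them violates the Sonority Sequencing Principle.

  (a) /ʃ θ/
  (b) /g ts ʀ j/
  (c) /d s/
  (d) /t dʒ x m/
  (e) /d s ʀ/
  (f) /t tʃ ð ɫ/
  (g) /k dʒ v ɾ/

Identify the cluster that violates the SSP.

a

(a) 3-3 → violates
(b) 1-2-5-6 → obeys
(c) 1-3 → obeys
(d) 1-2-3-4 → obeys
(e) 1-3-5 → obeys
(f) 1-2-3-5 → obeys
(g) 1-2-3-5 → obeys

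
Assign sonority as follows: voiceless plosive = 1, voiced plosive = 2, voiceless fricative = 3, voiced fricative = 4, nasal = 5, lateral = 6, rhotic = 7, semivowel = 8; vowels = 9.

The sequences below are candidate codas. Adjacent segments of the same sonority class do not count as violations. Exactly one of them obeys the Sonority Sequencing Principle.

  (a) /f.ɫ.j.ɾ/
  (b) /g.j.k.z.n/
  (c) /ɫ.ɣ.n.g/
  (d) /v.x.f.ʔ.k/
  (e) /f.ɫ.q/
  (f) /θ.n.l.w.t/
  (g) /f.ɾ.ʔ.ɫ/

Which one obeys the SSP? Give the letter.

d

(a) /f.ɫ.j.ɾ/: profile 3-6-8-7 — violates.
(b) /g.j.k.z.n/: profile 2-8-1-4-5 — violates.
(c) /ɫ.ɣ.n.g/: profile 6-4-5-2 — violates.
(d) /v.x.f.ʔ.k/: profile 4-3-3-1-1 — obeys.
(e) /f.ɫ.q/: profile 3-6-1 — violates.
(f) /θ.n.l.w.t/: profile 3-5-6-8-1 — violates.
(g) /f.ɾ.ʔ.ɫ/: profile 3-7-1-6 — violates.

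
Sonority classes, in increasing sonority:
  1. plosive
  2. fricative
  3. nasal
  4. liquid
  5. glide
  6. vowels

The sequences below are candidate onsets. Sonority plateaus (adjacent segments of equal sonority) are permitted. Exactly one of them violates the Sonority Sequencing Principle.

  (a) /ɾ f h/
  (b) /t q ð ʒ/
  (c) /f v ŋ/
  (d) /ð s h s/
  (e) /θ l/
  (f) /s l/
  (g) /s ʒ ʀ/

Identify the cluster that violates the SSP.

(a) sonority 4-2-2: ill-formed.
(b) sonority 1-1-2-2: well-formed.
(c) sonority 2-2-3: well-formed.
(d) sonority 2-2-2-2: well-formed.
(e) sonority 2-4: well-formed.
(f) sonority 2-4: well-formed.
(g) sonority 2-2-4: well-formed.

a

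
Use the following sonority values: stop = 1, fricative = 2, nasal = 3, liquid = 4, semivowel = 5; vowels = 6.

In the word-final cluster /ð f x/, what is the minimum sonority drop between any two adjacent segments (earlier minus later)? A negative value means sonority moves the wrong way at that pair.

/ð/ — fricative, sonority 2.
/f/ — fricative, sonority 2.
/x/ — fricative, sonority 2.
/ð/→/f/: change +0.
/f/→/x/: change +0.
Minimum = 0.

0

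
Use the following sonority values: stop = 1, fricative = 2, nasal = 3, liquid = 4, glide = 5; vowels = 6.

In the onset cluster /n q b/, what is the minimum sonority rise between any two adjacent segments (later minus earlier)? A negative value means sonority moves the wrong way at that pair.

/n/ is a nasal (sonority 3).
/q/ is a stop (sonority 1).
/b/ is a stop (sonority 1).
/n/→/q/: change -2.
/q/→/b/: change +0.
Minimum = -2.

-2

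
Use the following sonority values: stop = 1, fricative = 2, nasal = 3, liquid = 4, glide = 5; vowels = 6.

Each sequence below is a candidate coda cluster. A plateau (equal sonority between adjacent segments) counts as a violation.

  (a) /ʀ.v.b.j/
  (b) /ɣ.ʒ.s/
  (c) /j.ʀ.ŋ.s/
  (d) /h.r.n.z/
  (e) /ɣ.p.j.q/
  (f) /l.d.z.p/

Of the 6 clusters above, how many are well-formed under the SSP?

1

(a) /ʀ.v.b.j/: profile 4-2-1-5 — violates.
(b) /ɣ.ʒ.s/: profile 2-2-2 — violates.
(c) /j.ʀ.ŋ.s/: profile 5-4-3-2 — obeys.
(d) /h.r.n.z/: profile 2-4-3-2 — violates.
(e) /ɣ.p.j.q/: profile 2-1-5-1 — violates.
(f) /l.d.z.p/: profile 4-1-2-1 — violates.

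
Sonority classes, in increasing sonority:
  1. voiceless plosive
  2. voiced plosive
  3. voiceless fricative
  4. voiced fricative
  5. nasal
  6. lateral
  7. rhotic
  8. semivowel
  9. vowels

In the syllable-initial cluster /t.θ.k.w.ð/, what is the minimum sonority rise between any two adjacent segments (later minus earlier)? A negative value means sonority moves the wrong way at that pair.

-4

/t/ — voiceless plosive, sonority 1.
/θ/ — voiceless fricative, sonority 3.
/k/ — voiceless plosive, sonority 1.
/w/ — semivowel, sonority 8.
/ð/ — voiced fricative, sonority 4.
/t/→/θ/: change +2.
/θ/→/k/: change -2.
/k/→/w/: change +7.
/w/→/ð/: change -4.
Minimum = -4.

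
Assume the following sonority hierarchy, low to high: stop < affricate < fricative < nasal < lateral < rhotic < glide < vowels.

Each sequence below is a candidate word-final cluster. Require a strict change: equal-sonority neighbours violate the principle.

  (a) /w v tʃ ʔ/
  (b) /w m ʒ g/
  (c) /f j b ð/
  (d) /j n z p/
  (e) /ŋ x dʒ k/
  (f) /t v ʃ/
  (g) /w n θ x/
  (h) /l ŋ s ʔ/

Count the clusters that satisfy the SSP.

5

(a) 7-3-2-1 → obeys
(b) 7-4-3-1 → obeys
(c) 3-7-1-3 → violates
(d) 7-4-3-1 → obeys
(e) 4-3-2-1 → obeys
(f) 1-3-3 → violates
(g) 7-4-3-3 → violates
(h) 5-4-3-1 → obeys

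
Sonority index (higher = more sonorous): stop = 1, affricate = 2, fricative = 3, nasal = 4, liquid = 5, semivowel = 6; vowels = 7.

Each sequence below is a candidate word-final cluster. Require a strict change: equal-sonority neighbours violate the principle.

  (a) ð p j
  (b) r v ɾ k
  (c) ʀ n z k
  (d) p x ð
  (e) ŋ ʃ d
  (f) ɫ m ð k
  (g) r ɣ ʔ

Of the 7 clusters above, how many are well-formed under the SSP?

(a) sonority 3-1-6: ill-formed.
(b) sonority 5-3-5-1: ill-formed.
(c) sonority 5-4-3-1: well-formed.
(d) sonority 1-3-3: ill-formed.
(e) sonority 4-3-1: well-formed.
(f) sonority 5-4-3-1: well-formed.
(g) sonority 5-3-1: well-formed.

4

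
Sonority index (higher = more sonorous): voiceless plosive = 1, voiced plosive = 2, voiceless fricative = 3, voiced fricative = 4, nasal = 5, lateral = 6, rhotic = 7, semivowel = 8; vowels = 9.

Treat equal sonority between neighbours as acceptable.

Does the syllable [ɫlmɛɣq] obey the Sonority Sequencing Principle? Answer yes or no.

no

Onset: /ɫ/ is a lateral (sonority 6), /l/ is a lateral (sonority 6), /m/ is a nasal (sonority 5); then the nucleus /ɛ/ (sonority 9).
Onset profile 6-6-5-9 — does not rise throughout.
Coda: /ɣ/ is a voiced fricative (sonority 4), /q/ is a voiceless plosive (sonority 1).
Coda profile 9-4-1 — falls from the nucleus.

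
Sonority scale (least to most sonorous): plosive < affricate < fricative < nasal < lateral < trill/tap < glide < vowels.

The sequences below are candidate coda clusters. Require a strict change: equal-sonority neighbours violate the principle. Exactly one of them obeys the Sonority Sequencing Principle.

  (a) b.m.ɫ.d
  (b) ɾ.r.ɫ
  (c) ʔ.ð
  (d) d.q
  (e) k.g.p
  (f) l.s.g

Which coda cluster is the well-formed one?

f

(a) sonority 1-4-5-1: ill-formed.
(b) sonority 6-6-5: ill-formed.
(c) sonority 1-3: ill-formed.
(d) sonority 1-1: ill-formed.
(e) sonority 1-1-1: ill-formed.
(f) sonority 5-3-1: well-formed.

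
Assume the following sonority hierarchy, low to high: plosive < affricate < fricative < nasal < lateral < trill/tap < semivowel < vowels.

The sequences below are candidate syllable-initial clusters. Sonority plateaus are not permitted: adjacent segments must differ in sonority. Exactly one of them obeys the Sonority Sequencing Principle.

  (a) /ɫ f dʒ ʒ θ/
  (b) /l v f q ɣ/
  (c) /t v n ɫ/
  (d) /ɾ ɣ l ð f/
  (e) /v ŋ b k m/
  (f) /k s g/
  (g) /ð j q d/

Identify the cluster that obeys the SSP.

(a) /ɫ f dʒ ʒ θ/: profile 5-3-2-3-3 — violates.
(b) /l v f q ɣ/: profile 5-3-3-1-3 — violates.
(c) /t v n ɫ/: profile 1-3-4-5 — obeys.
(d) /ɾ ɣ l ð f/: profile 6-3-5-3-3 — violates.
(e) /v ŋ b k m/: profile 3-4-1-1-4 — violates.
(f) /k s g/: profile 1-3-1 — violates.
(g) /ð j q d/: profile 3-7-1-1 — violates.

c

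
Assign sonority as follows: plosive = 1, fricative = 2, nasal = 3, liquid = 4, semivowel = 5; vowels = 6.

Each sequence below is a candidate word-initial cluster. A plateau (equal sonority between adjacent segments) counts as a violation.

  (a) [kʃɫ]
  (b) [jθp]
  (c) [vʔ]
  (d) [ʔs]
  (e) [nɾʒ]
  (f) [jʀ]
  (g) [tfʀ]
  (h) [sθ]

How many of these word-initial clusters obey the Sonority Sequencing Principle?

3

(a) 1-2-4 → obeys
(b) 5-2-1 → violates
(c) 2-1 → violates
(d) 1-2 → obeys
(e) 3-4-2 → violates
(f) 5-4 → violates
(g) 1-2-4 → obeys
(h) 2-2 → violates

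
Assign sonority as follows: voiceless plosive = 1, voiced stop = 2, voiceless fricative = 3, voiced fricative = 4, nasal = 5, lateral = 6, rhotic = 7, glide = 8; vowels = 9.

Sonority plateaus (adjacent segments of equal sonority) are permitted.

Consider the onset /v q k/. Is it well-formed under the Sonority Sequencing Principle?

no

/v/ — voiced fricative, sonority 4.
/q/ — voiceless plosive, sonority 1.
/k/ — voiceless plosive, sonority 1.
The profile is 4-1-1. Between /v/ (4) and /q/ (1) sonority does not rise, so the cluster violates the SSP.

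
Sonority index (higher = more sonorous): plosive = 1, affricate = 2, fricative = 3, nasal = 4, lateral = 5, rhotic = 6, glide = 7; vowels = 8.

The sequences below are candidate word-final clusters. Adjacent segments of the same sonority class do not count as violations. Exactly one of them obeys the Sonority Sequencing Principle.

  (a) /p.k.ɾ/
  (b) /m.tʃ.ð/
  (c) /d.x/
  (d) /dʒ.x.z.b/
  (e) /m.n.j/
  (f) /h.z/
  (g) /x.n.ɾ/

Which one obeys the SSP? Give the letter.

f

(a) /p.k.ɾ/: profile 1-1-6 — violates.
(b) /m.tʃ.ð/: profile 4-2-3 — violates.
(c) /d.x/: profile 1-3 — violates.
(d) /dʒ.x.z.b/: profile 2-3-3-1 — violates.
(e) /m.n.j/: profile 4-4-7 — violates.
(f) /h.z/: profile 3-3 — obeys.
(g) /x.n.ɾ/: profile 3-4-6 — violates.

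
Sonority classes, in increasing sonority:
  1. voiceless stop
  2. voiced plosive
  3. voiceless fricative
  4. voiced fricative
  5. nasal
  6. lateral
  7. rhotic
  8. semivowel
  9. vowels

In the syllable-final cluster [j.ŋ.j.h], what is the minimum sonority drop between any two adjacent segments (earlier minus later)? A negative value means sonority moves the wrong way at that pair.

/j/: semivowel = 8.
/ŋ/: nasal = 5.
/j/: semivowel = 8.
/h/: voiceless fricative = 3.
/j/→/ŋ/: change +3.
/ŋ/→/j/: change -3.
/j/→/h/: change +5.
Minimum = -3.

-3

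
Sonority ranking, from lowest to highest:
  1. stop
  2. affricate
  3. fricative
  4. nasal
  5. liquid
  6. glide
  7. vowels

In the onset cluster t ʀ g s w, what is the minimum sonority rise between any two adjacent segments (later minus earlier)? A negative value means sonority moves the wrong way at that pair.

/t/: stop = 1.
/ʀ/: liquid = 5.
/g/: stop = 1.
/s/: fricative = 3.
/w/: glide = 6.
/t/→/ʀ/: change +4.
/ʀ/→/g/: change -4.
/g/→/s/: change +2.
/s/→/w/: change +3.
Minimum = -4.

-4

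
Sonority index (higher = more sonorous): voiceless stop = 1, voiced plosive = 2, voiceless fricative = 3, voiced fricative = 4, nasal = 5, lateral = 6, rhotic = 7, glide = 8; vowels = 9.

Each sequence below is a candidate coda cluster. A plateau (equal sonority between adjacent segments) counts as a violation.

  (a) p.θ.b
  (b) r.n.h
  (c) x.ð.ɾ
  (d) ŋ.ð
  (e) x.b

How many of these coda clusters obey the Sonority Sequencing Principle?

3

(a) 1-3-2 → violates
(b) 7-5-3 → obeys
(c) 3-4-7 → violates
(d) 5-4 → obeys
(e) 3-2 → obeys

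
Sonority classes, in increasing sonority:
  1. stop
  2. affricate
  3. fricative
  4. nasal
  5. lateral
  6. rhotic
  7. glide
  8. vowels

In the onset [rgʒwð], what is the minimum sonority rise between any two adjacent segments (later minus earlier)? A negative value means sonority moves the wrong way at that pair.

-5

/r/ — rhotic, sonority 6.
/g/ — stop, sonority 1.
/ʒ/ — fricative, sonority 3.
/w/ — glide, sonority 7.
/ð/ — fricative, sonority 3.
/r/→/g/: change -5.
/g/→/ʒ/: change +2.
/ʒ/→/w/: change +4.
/w/→/ð/: change -4.
Minimum = -5.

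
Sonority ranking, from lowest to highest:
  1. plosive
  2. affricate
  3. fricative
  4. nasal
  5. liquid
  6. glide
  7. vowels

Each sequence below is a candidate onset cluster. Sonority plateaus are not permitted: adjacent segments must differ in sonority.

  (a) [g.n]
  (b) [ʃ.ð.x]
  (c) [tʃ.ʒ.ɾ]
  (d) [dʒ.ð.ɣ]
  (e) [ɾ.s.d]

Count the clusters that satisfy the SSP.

(a) [g.n]: profile 1-4 — obeys.
(b) [ʃ.ð.x]: profile 3-3-3 — violates.
(c) [tʃ.ʒ.ɾ]: profile 2-3-5 — obeys.
(d) [dʒ.ð.ɣ]: profile 2-3-3 — violates.
(e) [ɾ.s.d]: profile 5-3-1 — violates.

2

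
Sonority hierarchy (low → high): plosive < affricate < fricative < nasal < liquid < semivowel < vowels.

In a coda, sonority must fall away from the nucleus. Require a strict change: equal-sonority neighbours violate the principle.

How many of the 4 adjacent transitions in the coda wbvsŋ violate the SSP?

/w/ is a semivowel (sonority 6).
/b/ is a plosive (sonority 1).
/v/ is a fricative (sonority 3).
/s/ is a fricative (sonority 3).
/ŋ/ is a nasal (sonority 4).
/w/→/b/: 6→1 (falls) — ok.
/b/→/v/: 1→3 (does not fall) — violation.
/v/→/s/: 3→3 (plateau) — violation.
/s/→/ŋ/: 3→4 (does not fall) — violation.

3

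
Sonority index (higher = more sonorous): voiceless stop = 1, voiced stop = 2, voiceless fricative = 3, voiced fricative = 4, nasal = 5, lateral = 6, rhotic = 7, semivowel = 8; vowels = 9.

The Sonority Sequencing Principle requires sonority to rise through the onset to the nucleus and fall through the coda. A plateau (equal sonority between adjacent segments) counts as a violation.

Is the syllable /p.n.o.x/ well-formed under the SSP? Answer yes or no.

Onset: /p/ is a voiceless stop (sonority 1), /n/ is a nasal (sonority 5); then the nucleus /o/ (sonority 9).
Onset profile 1-5-9 — rises to the nucleus.
Coda: /x/ is a voiceless fricative (sonority 3).
Coda profile 9-3 — falls from the nucleus.

yes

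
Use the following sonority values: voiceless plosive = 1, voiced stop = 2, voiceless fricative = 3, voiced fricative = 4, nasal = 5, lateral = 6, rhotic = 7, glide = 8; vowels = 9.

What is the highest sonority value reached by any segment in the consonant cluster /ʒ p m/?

/ʒ/ — voiced fricative, sonority 4.
/p/ — voiceless plosive, sonority 1.
/m/ — nasal, sonority 5.
The maximum is 5.

5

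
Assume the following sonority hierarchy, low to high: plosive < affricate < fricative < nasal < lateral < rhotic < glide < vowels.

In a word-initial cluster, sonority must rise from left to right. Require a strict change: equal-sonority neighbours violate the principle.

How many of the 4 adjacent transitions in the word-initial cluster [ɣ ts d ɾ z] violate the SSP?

3

/ɣ/ is a fricative (sonority 3).
/ts/ is an affricate (sonority 2).
/d/ is a plosive (sonority 1).
/ɾ/ is a rhotic (sonority 6).
/z/ is a fricative (sonority 3).
/ɣ/→/ts/: 3→2 (does not rise) — violation.
/ts/→/d/: 2→1 (does not rise) — violation.
/d/→/ɾ/: 1→6 (rises) — ok.
/ɾ/→/z/: 6→3 (does not rise) — violation.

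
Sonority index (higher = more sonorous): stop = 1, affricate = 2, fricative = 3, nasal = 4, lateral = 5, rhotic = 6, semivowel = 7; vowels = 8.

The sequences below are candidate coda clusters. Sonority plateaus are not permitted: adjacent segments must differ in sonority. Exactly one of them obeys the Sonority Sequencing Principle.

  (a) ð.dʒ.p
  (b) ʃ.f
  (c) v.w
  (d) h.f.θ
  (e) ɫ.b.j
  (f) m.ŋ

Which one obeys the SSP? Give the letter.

(a) sonority 3-2-1: well-formed.
(b) sonority 3-3: ill-formed.
(c) sonority 3-7: ill-formed.
(d) sonority 3-3-3: ill-formed.
(e) sonority 5-1-7: ill-formed.
(f) sonority 4-4: ill-formed.

a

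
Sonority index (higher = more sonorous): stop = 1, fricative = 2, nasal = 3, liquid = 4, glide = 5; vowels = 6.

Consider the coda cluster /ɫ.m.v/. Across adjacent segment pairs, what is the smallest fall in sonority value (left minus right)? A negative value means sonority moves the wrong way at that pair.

/ɫ/: liquid = 4.
/m/: nasal = 3.
/v/: fricative = 2.
/ɫ/→/m/: change +1.
/m/→/v/: change +1.
Minimum = 1.

1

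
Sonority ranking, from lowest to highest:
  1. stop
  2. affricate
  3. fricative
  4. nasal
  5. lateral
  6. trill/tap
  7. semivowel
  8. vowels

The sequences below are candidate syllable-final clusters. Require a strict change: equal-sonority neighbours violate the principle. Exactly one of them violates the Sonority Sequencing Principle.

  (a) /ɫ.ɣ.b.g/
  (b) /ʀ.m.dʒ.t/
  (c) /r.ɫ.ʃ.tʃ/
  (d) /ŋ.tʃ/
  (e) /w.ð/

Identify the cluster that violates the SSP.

a

(a) sonority 5-3-1-1: ill-formed.
(b) sonority 6-4-2-1: well-formed.
(c) sonority 6-5-3-2: well-formed.
(d) sonority 4-2: well-formed.
(e) sonority 7-3: well-formed.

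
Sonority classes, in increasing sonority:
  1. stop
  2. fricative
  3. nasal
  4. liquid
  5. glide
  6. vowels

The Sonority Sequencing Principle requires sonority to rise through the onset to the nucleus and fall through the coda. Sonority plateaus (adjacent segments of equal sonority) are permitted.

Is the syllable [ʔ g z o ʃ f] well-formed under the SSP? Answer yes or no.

Onset: /ʔ/ is a stop (sonority 1), /g/ is a stop (sonority 1), /z/ is a fricative (sonority 2); then the nucleus /o/ (sonority 6).
Onset profile 1-1-2-6 — rises to the nucleus.
Coda: /ʃ/ is a fricative (sonority 2), /f/ is a fricative (sonority 2).
Coda profile 6-2-2 — falls from the nucleus.

yes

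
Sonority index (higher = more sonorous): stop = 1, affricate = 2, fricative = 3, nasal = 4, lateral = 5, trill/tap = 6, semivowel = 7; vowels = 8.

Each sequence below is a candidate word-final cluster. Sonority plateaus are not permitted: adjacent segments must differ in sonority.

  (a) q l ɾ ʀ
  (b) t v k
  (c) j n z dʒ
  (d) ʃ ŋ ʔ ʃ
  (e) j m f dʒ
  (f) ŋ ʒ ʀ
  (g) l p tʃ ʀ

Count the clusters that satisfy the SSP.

2

(a) q l ɾ ʀ: profile 1-5-6-6 — violates.
(b) t v k: profile 1-3-1 — violates.
(c) j n z dʒ: profile 7-4-3-2 — obeys.
(d) ʃ ŋ ʔ ʃ: profile 3-4-1-3 — violates.
(e) j m f dʒ: profile 7-4-3-2 — obeys.
(f) ŋ ʒ ʀ: profile 4-3-6 — violates.
(g) l p tʃ ʀ: profile 5-1-2-6 — violates.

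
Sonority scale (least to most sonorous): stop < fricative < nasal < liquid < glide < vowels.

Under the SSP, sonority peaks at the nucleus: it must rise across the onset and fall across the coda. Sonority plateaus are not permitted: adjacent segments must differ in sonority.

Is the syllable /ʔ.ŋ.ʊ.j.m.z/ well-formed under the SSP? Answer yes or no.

Onset: /ʔ/ is a stop (sonority 1), /ŋ/ is a nasal (sonority 3); then the nucleus /ʊ/ (sonority 6).
Onset profile 1-3-6 — rises to the nucleus.
Coda: /j/ is a glide (sonority 5), /m/ is a nasal (sonority 3), /z/ is a fricative (sonority 2).
Coda profile 6-5-3-2 — falls from the nucleus.

yes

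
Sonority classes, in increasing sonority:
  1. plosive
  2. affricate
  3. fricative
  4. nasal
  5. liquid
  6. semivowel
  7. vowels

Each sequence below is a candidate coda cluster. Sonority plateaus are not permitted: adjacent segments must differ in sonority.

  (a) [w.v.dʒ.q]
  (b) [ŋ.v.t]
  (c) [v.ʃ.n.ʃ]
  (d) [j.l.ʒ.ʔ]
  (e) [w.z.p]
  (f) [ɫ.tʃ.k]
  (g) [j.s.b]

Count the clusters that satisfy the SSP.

(a) 6-3-2-1 → obeys
(b) 4-3-1 → obeys
(c) 3-3-4-3 → violates
(d) 6-5-3-1 → obeys
(e) 6-3-1 → obeys
(f) 5-2-1 → obeys
(g) 6-3-1 → obeys

6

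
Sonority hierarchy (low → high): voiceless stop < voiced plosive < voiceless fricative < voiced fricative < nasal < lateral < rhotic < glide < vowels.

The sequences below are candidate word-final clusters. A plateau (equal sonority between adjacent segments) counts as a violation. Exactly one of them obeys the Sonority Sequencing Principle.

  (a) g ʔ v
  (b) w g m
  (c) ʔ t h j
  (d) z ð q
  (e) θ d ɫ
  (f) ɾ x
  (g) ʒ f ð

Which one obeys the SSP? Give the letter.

f

(a) sonority 2-1-4: ill-formed.
(b) sonority 8-2-5: ill-formed.
(c) sonority 1-1-3-8: ill-formed.
(d) sonority 4-4-1: ill-formed.
(e) sonority 3-2-6: ill-formed.
(f) sonority 7-3: well-formed.
(g) sonority 4-3-4: ill-formed.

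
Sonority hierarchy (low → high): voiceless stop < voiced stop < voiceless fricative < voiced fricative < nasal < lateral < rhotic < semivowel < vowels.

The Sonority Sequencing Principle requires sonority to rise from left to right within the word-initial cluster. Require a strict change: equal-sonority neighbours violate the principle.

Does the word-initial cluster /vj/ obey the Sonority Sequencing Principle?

yes

/v/ is a voiced fricative (sonority 4).
/j/ is a semivowel (sonority 8).
The profile 4-8 strictly rises, so the word-initial cluster satisfies the SSP.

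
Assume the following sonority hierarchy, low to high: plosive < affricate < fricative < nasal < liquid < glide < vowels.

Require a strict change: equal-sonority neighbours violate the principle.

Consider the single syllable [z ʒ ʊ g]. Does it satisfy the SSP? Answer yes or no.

Onset: /z/ is a fricative (sonority 3), /ʒ/ is a fricative (sonority 3); then the nucleus /ʊ/ (sonority 7).
Onset profile 3-3-7 — does not strictly rise throughout.
Coda: /g/ is a plosive (sonority 1).
Coda profile 7-1 — falls from the nucleus.

no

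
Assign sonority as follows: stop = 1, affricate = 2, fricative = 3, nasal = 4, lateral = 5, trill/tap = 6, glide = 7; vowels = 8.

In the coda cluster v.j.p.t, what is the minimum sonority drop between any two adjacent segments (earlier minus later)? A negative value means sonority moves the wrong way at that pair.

/v/: fricative = 3.
/j/: glide = 7.
/p/: stop = 1.
/t/: stop = 1.
/v/→/j/: change -4.
/j/→/p/: change +6.
/p/→/t/: change +0.
Minimum = -4.

-4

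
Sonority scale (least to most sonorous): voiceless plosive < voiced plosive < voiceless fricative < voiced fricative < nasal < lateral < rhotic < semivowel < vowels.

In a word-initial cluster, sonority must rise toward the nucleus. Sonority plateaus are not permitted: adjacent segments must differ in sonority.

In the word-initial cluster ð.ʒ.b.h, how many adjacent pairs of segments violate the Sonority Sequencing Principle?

2

/ð/ — voiced fricative, sonority 4.
/ʒ/ — voiced fricative, sonority 4.
/b/ — voiced plosive, sonority 2.
/h/ — voiceless fricative, sonority 3.
/ð/→/ʒ/: 4→4 (plateau) — violation.
/ʒ/→/b/: 4→2 (does not rise) — violation.
/b/→/h/: 2→3 (rises) — ok.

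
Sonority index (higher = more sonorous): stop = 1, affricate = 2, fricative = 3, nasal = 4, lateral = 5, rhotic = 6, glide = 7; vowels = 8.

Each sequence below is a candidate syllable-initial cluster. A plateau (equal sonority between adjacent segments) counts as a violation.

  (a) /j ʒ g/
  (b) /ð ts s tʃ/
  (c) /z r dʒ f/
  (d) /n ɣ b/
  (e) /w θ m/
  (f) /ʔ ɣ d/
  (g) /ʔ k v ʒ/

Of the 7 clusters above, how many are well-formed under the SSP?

(a) 7-3-1 → violates
(b) 3-2-3-2 → violates
(c) 3-6-2-3 → violates
(d) 4-3-1 → violates
(e) 7-3-4 → violates
(f) 1-3-1 → violates
(g) 1-1-3-3 → violates

0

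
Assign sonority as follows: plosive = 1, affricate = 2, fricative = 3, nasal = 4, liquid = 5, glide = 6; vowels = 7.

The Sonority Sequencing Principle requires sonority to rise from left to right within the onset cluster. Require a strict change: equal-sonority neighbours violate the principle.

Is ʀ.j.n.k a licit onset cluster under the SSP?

no

/ʀ/: liquid = 5.
/j/: glide = 6.
/n/: nasal = 4.
/k/: plosive = 1.
The profile is 5-6-4-1. Between /j/ (6) and /n/ (4) sonority does not rise, so the cluster violates the SSP.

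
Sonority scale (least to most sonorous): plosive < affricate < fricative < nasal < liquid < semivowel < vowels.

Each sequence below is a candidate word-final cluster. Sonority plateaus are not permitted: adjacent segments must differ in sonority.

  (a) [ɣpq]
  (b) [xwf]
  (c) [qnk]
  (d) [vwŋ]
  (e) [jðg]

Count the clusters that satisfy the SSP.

1

(a) [ɣpq]: profile 3-1-1 — violates.
(b) [xwf]: profile 3-6-3 — violates.
(c) [qnk]: profile 1-4-1 — violates.
(d) [vwŋ]: profile 3-6-4 — violates.
(e) [jðg]: profile 6-3-1 — obeys.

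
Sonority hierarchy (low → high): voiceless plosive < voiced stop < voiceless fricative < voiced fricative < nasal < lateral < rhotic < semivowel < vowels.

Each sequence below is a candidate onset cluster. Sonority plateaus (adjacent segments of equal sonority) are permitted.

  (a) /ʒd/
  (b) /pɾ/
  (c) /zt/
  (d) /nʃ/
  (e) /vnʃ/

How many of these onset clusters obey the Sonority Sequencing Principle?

(a) sonority 4-2: ill-formed.
(b) sonority 1-7: well-formed.
(c) sonority 4-1: ill-formed.
(d) sonority 5-3: ill-formed.
(e) sonority 4-5-3: ill-formed.

1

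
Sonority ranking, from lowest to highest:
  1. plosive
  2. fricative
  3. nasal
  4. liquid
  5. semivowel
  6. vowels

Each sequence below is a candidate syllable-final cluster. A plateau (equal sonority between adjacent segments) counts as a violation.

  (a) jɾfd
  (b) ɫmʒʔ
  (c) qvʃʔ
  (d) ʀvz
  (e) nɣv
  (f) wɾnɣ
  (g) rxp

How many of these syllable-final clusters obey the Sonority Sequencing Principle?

(a) 5-4-2-1 → obeys
(b) 4-3-2-1 → obeys
(c) 1-2-2-1 → violates
(d) 4-2-2 → violates
(e) 3-2-2 → violates
(f) 5-4-3-2 → obeys
(g) 4-2-1 → obeys

4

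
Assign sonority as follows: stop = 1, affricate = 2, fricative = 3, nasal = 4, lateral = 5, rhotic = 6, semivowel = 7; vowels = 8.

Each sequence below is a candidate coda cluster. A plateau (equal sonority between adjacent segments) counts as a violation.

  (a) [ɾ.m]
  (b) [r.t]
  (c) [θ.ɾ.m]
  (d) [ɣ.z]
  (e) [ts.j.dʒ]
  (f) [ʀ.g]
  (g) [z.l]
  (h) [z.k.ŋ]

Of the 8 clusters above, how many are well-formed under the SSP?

3

(a) [ɾ.m]: profile 6-4 — obeys.
(b) [r.t]: profile 6-1 — obeys.
(c) [θ.ɾ.m]: profile 3-6-4 — violates.
(d) [ɣ.z]: profile 3-3 — violates.
(e) [ts.j.dʒ]: profile 2-7-2 — violates.
(f) [ʀ.g]: profile 6-1 — obeys.
(g) [z.l]: profile 3-5 — violates.
(h) [z.k.ŋ]: profile 3-1-4 — violates.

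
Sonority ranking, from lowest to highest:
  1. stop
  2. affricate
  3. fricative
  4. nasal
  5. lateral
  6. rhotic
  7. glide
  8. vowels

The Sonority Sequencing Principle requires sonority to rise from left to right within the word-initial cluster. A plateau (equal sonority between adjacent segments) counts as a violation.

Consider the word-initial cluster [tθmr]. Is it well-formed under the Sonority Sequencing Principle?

yes

/t/ — stop, sonority 1.
/θ/ — fricative, sonority 3.
/m/ — nasal, sonority 4.
/r/ — rhotic, sonority 6.
The profile 1-3-4-6 strictly rises, so the word-initial cluster satisfies the SSP.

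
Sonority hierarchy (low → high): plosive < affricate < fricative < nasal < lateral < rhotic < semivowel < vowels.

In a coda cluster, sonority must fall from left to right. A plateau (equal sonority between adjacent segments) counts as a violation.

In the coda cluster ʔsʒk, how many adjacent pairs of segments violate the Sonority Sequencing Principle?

/ʔ/ is a plosive (sonority 1).
/s/ is a fricative (sonority 3).
/ʒ/ is a fricative (sonority 3).
/k/ is a plosive (sonority 1).
/ʔ/→/s/: 1→3 (does not fall) — violation.
/s/→/ʒ/: 3→3 (plateau) — violation.
/ʒ/→/k/: 3→1 (falls) — ok.

2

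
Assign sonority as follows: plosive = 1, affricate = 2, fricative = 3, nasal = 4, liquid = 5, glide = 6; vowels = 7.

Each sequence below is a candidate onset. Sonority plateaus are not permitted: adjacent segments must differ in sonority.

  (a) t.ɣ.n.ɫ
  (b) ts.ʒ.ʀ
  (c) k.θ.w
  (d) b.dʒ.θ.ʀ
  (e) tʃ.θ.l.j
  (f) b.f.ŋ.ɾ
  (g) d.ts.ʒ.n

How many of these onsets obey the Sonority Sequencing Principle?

7

(a) sonority 1-3-4-5: well-formed.
(b) sonority 2-3-5: well-formed.
(c) sonority 1-3-6: well-formed.
(d) sonority 1-2-3-5: well-formed.
(e) sonority 2-3-5-6: well-formed.
(f) sonority 1-3-4-5: well-formed.
(g) sonority 1-2-3-4: well-formed.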